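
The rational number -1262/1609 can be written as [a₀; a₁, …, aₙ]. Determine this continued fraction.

[-1; 4, 1, 1, 1, 3, 15, 2]

Apply division with remainder until the remainder is 0:
⌊-1262/1609⌋ = -1, remainder 347
⌊1609/347⌋ = 4, remainder 221
⌊347/221⌋ = 1, remainder 126
⌊221/126⌋ = 1, remainder 95
⌊126/95⌋ = 1, remainder 31
⌊95/31⌋ = 3, remainder 2
⌊31/2⌋ = 15, remainder 1
⌊2/1⌋ = 2, remainder 0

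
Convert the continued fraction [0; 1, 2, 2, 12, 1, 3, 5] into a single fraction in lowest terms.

Start with 5.
3 + 1/(5/1) = 3 + 1/5 = 16/5
1 + 1/(16/5) = 1 + 5/16 = 21/16
12 + 1/(21/16) = 12 + 16/21 = 268/21
2 + 1/(268/21) = 2 + 21/268 = 557/268
2 + 1/(557/268) = 2 + 268/557 = 1382/557
1 + 1/(1382/557) = 1 + 557/1382 = 1939/1382
0 + 1/(1939/1382) = 0 + 1382/1939 = 1382/1939

1382/1939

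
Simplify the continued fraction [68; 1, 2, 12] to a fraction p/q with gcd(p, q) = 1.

a_0 = 68: 68/1
a_1 = 1: 69/1
a_2 = 2: 206/3
a_3 = 12: 2541/37

2541/37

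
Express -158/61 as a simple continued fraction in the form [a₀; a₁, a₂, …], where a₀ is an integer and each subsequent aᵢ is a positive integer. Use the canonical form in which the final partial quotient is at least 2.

[-3; 2, 2, 3, 1, 2]

-158 = -3·61 + 25, so a_0 = -3
61 = 2·25 + 11, so a_1 = 2
25 = 2·11 + 3, so a_2 = 2
11 = 3·3 + 2, so a_3 = 3
3 = 1·2 + 1, so a_4 = 1
2 = 2·1 + 0, so a_5 = 2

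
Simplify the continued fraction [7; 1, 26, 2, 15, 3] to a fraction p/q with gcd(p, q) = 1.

20793/2611

Starting at the tail and folding back:
Start with 3.
15 + 1/(3/1) = 15 + 1/3 = 46/3
2 + 1/(46/3) = 2 + 3/46 = 95/46
26 + 1/(95/46) = 26 + 46/95 = 2516/95
1 + 1/(2516/95) = 1 + 95/2516 = 2611/2516
7 + 1/(2611/2516) = 7 + 2516/2611 = 20793/2611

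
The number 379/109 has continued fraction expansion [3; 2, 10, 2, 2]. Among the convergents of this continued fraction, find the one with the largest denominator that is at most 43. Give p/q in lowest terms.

73/21

a_0 = 3: 3/1  (≤ bound)
a_1 = 2: 7/2  (≤ bound)
a_2 = 10: 73/21  (≤ bound)
a_3 = 2: 153/44  (> 43, stop)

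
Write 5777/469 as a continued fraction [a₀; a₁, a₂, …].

[12; 3, 6, 1, 3, 2, 2]

Apply division with remainder until the remainder is 0:
⌊5777/469⌋ = 12, remainder 149
⌊469/149⌋ = 3, remainder 22
⌊149/22⌋ = 6, remainder 17
⌊22/17⌋ = 1, remainder 5
⌊17/5⌋ = 3, remainder 2
⌊5/2⌋ = 2, remainder 1
⌊2/1⌋ = 2, remainder 0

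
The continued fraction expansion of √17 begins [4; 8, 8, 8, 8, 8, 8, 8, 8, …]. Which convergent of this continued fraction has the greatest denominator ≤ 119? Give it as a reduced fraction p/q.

268/65

a_0 = 4: 4/1  (≤ bound)
a_1 = 8: 33/8  (≤ bound)
a_2 = 8: 268/65  (≤ bound)
a_3 = 8: 2177/528  (> 119, stop)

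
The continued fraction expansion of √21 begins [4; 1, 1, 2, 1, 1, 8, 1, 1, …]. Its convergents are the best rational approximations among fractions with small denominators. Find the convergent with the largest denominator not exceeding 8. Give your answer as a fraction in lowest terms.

a_0 = 4: 4/1  (≤ bound)
a_1 = 1: 5/1  (≤ bound)
a_2 = 1: 9/2  (≤ bound)
a_3 = 2: 23/5  (≤ bound)
a_4 = 1: 32/7  (≤ bound)
a_5 = 1: 55/12  (> 8, stop)

32/7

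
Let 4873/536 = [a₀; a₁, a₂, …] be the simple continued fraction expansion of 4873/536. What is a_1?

10

Run the Euclidean algorithm, recording each quotient:
4873 ÷ 536 → quotient 9, remainder 49
536 ÷ 49 → quotient 10, remainder 46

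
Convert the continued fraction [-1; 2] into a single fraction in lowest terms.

Start with 2.
-1 + 1/(2/1) = -1 + 1/2 = -1/2

-1/2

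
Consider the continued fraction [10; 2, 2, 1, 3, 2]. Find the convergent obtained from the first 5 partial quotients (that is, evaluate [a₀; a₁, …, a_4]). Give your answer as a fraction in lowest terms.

271/26

a_0 = 10: 10/1
a_1 = 2: 21/2
a_2 = 2: 52/5
a_3 = 1: 73/7
a_4 = 3: 271/26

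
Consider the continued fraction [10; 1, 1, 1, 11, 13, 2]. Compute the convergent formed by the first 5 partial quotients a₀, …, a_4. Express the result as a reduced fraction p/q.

373/35

a_0 = 10: 10/1
a_1 = 1: 11/1
a_2 = 1: 21/2
a_3 = 1: 32/3
a_4 = 11: 373/35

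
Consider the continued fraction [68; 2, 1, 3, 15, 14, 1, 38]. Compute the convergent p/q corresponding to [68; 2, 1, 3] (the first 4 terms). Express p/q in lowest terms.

752/11

Build up convergents one term at a time:
a_0 = 68: 68/1
a_1 = 2: 137/2
a_2 = 1: 205/3
a_3 = 3: 752/11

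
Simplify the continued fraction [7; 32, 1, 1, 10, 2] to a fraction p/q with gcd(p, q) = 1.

10061/1431

Start with 2.
10 + 1/(2/1) = 10 + 1/2 = 21/2
1 + 1/(21/2) = 1 + 2/21 = 23/21
1 + 1/(23/21) = 1 + 21/23 = 44/23
32 + 1/(44/23) = 32 + 23/44 = 1431/44
7 + 1/(1431/44) = 7 + 44/1431 = 10061/1431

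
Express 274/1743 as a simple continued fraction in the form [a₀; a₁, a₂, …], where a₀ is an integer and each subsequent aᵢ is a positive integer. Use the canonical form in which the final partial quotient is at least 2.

[0; 6, 2, 1, 3, 3, 3, 2]

Apply division with remainder until the remainder is 0:
⌊274/1743⌋ = 0, remainder 274
⌊1743/274⌋ = 6, remainder 99
⌊274/99⌋ = 2, remainder 76
⌊99/76⌋ = 1, remainder 23
⌊76/23⌋ = 3, remainder 7
⌊23/7⌋ = 3, remainder 2
⌊7/2⌋ = 3, remainder 1
⌊2/1⌋ = 2, remainder 0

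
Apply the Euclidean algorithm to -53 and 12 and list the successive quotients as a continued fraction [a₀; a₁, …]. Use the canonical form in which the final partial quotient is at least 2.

[-5; 1, 1, 2, 2]

Run the Euclidean algorithm, recording each quotient:
⌊-53/12⌋ = -5, remainder 7
⌊12/7⌋ = 1, remainder 5
⌊7/5⌋ = 1, remainder 2
⌊5/2⌋ = 2, remainder 1
⌊2/1⌋ = 2, remainder 0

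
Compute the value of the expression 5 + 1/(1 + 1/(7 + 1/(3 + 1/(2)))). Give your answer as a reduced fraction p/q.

341/58

Collapse the nested fraction from the inside out:
Start with 2.
3 + 1/(2/1) = 3 + 1/2 = 7/2
7 + 1/(7/2) = 7 + 2/7 = 51/7
1 + 1/(51/7) = 1 + 7/51 = 58/51
5 + 1/(58/51) = 5 + 51/58 = 341/58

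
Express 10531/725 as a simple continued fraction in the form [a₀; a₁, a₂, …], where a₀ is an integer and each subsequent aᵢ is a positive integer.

[14; 1, 1, 9, 3, 2, 1, 3]

⌊10531/725⌋ = 14, remainder 381
⌊725/381⌋ = 1, remainder 344
⌊381/344⌋ = 1, remainder 37
⌊344/37⌋ = 9, remainder 11
⌊37/11⌋ = 3, remainder 4
⌊11/4⌋ = 2, remainder 3
⌊4/3⌋ = 1, remainder 1
⌊3/1⌋ = 3, remainder 0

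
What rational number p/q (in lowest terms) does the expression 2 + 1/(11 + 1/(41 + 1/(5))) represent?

Build up convergents one term at a time:
a_0 = 2: 2/1
a_1 = 11: 23/11
a_2 = 41: 945/452
a_3 = 5: 4748/2271

4748/2271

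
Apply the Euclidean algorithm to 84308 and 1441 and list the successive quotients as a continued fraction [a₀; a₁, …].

⌊84308/1441⌋ = 58, remainder 730
⌊1441/730⌋ = 1, remainder 711
⌊730/711⌋ = 1, remainder 19
⌊711/19⌋ = 37, remainder 8
⌊19/8⌋ = 2, remainder 3
⌊8/3⌋ = 2, remainder 2
⌊3/2⌋ = 1, remainder 1
⌊2/1⌋ = 2, remainder 0

[58; 1, 1, 37, 2, 2, 1, 2]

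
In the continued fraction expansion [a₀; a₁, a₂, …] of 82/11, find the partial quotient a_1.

2

82 = 7·11 + 5, so a_0 = 7
11 = 2·5 + 1, so a_1 = 2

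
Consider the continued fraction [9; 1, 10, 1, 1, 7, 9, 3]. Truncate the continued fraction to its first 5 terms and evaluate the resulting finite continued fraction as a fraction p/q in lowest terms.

Compute successive convergents:
a_0 = 9: 9/1
a_1 = 1: 10/1
a_2 = 10: 109/11
a_3 = 1: 119/12
a_4 = 1: 228/23

228/23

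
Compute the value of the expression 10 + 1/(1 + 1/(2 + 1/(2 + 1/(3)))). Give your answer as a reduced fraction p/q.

Start with 3.
2 + 1/(3/1) = 2 + 1/3 = 7/3
2 + 1/(7/3) = 2 + 3/7 = 17/7
1 + 1/(17/7) = 1 + 7/17 = 24/17
10 + 1/(24/17) = 10 + 17/24 = 257/24

257/24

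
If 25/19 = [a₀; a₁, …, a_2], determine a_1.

25 = 1·19 + 6, so a_0 = 1
19 = 3·6 + 1, so a_1 = 3

3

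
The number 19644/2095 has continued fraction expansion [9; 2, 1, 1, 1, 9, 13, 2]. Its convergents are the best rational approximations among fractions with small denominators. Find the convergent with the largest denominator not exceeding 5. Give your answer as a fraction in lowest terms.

47/5

List convergents until the denominator exceeds the bound:
a_0 = 9: 9/1  (≤ bound)
a_1 = 2: 19/2  (≤ bound)
a_2 = 1: 28/3  (≤ bound)
a_3 = 1: 47/5  (≤ bound)
a_4 = 1: 75/8  (> 5, stop)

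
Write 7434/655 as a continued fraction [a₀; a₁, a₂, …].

7434 ÷ 655 → quotient 11, remainder 229
655 ÷ 229 → quotient 2, remainder 197
229 ÷ 197 → quotient 1, remainder 32
197 ÷ 32 → quotient 6, remainder 5
32 ÷ 5 → quotient 6, remainder 2
5 ÷ 2 → quotient 2, remainder 1
2 ÷ 1 → quotient 2, remainder 0

[11; 2, 1, 6, 6, 2, 2]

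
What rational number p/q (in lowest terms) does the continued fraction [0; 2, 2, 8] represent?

17/42

Start with 8.
2 + 1/(8/1) = 2 + 1/8 = 17/8
2 + 1/(17/8) = 2 + 8/17 = 42/17
0 + 1/(42/17) = 0 + 17/42 = 17/42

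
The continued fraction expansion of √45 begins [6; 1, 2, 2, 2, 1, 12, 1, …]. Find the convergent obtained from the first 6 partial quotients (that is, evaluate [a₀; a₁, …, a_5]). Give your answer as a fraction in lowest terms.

a_0 = 6: 6/1
a_1 = 1: 7/1
a_2 = 2: 20/3
a_3 = 2: 47/7
a_4 = 2: 114/17
a_5 = 1: 161/24

161/24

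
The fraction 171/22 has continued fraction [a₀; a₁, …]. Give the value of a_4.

2

Run the Euclidean algorithm, recording each quotient:
171 ÷ 22 → quotient 7, remainder 17
22 ÷ 17 → quotient 1, remainder 5
17 ÷ 5 → quotient 3, remainder 2
5 ÷ 2 → quotient 2, remainder 1
2 ÷ 1 → quotient 2, remainder 0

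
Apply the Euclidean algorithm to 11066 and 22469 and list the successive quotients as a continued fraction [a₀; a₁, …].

⌊11066/22469⌋ = 0, remainder 11066
⌊22469/11066⌋ = 2, remainder 337
⌊11066/337⌋ = 32, remainder 282
⌊337/282⌋ = 1, remainder 55
⌊282/55⌋ = 5, remainder 7
⌊55/7⌋ = 7, remainder 6
⌊7/6⌋ = 1, remainder 1
⌊6/1⌋ = 6, remainder 0

[0; 2, 32, 1, 5, 7, 1, 6]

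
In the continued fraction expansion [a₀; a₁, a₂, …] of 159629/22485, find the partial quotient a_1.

10

159629 = 7·22485 + 2234, so a_0 = 7
22485 = 10·2234 + 145, so a_1 = 10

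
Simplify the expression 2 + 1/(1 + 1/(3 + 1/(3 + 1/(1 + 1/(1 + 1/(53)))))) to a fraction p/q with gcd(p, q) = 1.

4446/1607

Build up convergents one term at a time:
a_0 = 2: 2/1
a_1 = 1: 3/1
a_2 = 3: 11/4
a_3 = 3: 36/13
a_4 = 1: 47/17
a_5 = 1: 83/30
a_6 = 53: 4446/1607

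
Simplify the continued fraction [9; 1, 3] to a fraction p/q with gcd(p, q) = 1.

39/4

Build up convergents one term at a time:
a_0 = 9: 9/1
a_1 = 1: 10/1
a_2 = 3: 39/4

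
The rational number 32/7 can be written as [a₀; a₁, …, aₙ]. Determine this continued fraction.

32 ÷ 7 → quotient 4, remainder 4
7 ÷ 4 → quotient 1, remainder 3
4 ÷ 3 → quotient 1, remainder 1
3 ÷ 1 → quotient 3, remainder 0

[4; 1, 1, 3]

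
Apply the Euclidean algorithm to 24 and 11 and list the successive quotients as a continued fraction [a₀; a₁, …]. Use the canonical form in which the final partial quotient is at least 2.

[2; 5, 2]

Apply division with remainder until the remainder is 0:
24 = 2·11 + 2, so a_0 = 2
11 = 5·2 + 1, so a_1 = 5
2 = 2·1 + 0, so a_2 = 2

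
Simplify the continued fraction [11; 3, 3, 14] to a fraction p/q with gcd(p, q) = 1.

Build up convergents one term at a time:
a_0 = 11: 11/1
a_1 = 3: 34/3
a_2 = 3: 113/10
a_3 = 14: 1616/143

1616/143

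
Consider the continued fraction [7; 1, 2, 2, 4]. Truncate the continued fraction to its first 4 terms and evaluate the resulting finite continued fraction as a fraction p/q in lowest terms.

54/7

Compute successive convergents:
a_0 = 7: 7/1
a_1 = 1: 8/1
a_2 = 2: 23/3
a_3 = 2: 54/7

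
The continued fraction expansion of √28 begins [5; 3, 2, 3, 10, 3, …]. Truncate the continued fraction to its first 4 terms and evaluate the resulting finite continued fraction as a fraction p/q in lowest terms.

127/24

a_0 = 5: 5/1
a_1 = 3: 16/3
a_2 = 2: 37/7
a_3 = 3: 127/24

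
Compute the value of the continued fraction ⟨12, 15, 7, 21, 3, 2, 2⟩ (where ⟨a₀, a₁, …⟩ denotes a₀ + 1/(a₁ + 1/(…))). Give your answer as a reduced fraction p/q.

466075/38627

Collapse the nested fraction from the inside out:
Start with 2.
2 + 1/(2/1) = 2 + 1/2 = 5/2
3 + 1/(5/2) = 3 + 2/5 = 17/5
21 + 1/(17/5) = 21 + 5/17 = 362/17
7 + 1/(362/17) = 7 + 17/362 = 2551/362
15 + 1/(2551/362) = 15 + 362/2551 = 38627/2551
12 + 1/(38627/2551) = 12 + 2551/38627 = 466075/38627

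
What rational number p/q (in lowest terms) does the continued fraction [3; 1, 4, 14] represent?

Build up convergents one term at a time:
a_0 = 3: 3/1
a_1 = 1: 4/1
a_2 = 4: 19/5
a_3 = 14: 270/71

270/71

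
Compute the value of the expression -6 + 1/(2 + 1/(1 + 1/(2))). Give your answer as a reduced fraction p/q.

Compute successive convergents:
a_0 = -6: -6/1
a_1 = 2: -11/2
a_2 = 1: -17/3
a_3 = 2: -45/8

-45/8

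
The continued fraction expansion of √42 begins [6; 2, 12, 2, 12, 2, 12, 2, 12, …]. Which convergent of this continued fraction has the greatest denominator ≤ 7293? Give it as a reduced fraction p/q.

8749/1350

List convergents until the denominator exceeds the bound:
a_0 = 6: 6/1  (≤ bound)
a_1 = 2: 13/2  (≤ bound)
a_2 = 12: 162/25  (≤ bound)
a_3 = 2: 337/52  (≤ bound)
a_4 = 12: 4206/649  (≤ bound)
a_5 = 2: 8749/1350  (≤ bound)
a_6 = 12: 109194/16849  (> 7293, stop)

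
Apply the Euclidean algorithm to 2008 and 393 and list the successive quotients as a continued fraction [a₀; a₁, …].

Apply division with remainder until the remainder is 0:
⌊2008/393⌋ = 5, remainder 43
⌊393/43⌋ = 9, remainder 6
⌊43/6⌋ = 7, remainder 1
⌊6/1⌋ = 6, remainder 0

[5; 9, 7, 6]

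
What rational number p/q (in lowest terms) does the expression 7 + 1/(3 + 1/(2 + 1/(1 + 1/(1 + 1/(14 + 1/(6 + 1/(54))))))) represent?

594621/81518

a_0 = 7: 7/1
a_1 = 3: 22/3
a_2 = 2: 51/7
a_3 = 1: 73/10
a_4 = 1: 124/17
a_5 = 14: 1809/248
a_6 = 6: 10978/1505
a_7 = 54: 594621/81518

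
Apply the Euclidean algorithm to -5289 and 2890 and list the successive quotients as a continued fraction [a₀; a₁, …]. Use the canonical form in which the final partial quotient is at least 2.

⌊-5289/2890⌋ = -2, remainder 491
⌊2890/491⌋ = 5, remainder 435
⌊491/435⌋ = 1, remainder 56
⌊435/56⌋ = 7, remainder 43
⌊56/43⌋ = 1, remainder 13
⌊43/13⌋ = 3, remainder 4
⌊13/4⌋ = 3, remainder 1
⌊4/1⌋ = 4, remainder 0

[-2; 5, 1, 7, 1, 3, 3, 4]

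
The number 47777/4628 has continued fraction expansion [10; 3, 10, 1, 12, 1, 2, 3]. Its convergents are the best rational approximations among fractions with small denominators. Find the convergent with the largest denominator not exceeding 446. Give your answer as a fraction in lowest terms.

4532/439

a_0 = 10: 10/1  (≤ bound)
a_1 = 3: 31/3  (≤ bound)
a_2 = 10: 320/31  (≤ bound)
a_3 = 1: 351/34  (≤ bound)
a_4 = 12: 4532/439  (≤ bound)
a_5 = 1: 4883/473  (> 446, stop)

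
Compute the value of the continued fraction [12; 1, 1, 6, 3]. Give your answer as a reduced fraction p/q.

Collapse the nested fraction from the inside out:
Start with 3.
6 + 1/(3/1) = 6 + 1/3 = 19/3
1 + 1/(19/3) = 1 + 3/19 = 22/19
1 + 1/(22/19) = 1 + 19/22 = 41/22
12 + 1/(41/22) = 12 + 22/41 = 514/41

514/41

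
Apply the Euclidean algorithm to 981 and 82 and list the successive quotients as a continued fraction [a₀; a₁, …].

⌊981/82⌋ = 11, remainder 79
⌊82/79⌋ = 1, remainder 3
⌊79/3⌋ = 26, remainder 1
⌊3/1⌋ = 3, remainder 0

[11; 1, 26, 3]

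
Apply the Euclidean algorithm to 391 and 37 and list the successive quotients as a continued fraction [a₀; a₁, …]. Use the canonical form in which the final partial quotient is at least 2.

Repeatedly divide and take the remainder:
⌊391/37⌋ = 10, remainder 21
⌊37/21⌋ = 1, remainder 16
⌊21/16⌋ = 1, remainder 5
⌊16/5⌋ = 3, remainder 1
⌊5/1⌋ = 5, remainder 0

[10; 1, 1, 3, 5]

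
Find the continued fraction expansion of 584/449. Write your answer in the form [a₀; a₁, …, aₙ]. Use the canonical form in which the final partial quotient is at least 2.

[1; 3, 3, 14, 1, 2]

584 = 1·449 + 135, so a_0 = 1
449 = 3·135 + 44, so a_1 = 3
135 = 3·44 + 3, so a_2 = 3
44 = 14·3 + 2, so a_3 = 14
3 = 1·2 + 1, so a_4 = 1
2 = 2·1 + 0, so a_5 = 2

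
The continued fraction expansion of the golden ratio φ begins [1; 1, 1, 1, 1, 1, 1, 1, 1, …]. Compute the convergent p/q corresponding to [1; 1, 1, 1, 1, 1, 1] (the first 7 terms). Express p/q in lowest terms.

Starting at the tail and folding back:
Start with 1.
1 + 1/(1/1) = 1 + 1/1 = 2/1
1 + 1/(2/1) = 1 + 1/2 = 3/2
1 + 1/(3/2) = 1 + 2/3 = 5/3
1 + 1/(5/3) = 1 + 3/5 = 8/5
1 + 1/(8/5) = 1 + 5/8 = 13/8
1 + 1/(13/8) = 1 + 8/13 = 21/13

21/13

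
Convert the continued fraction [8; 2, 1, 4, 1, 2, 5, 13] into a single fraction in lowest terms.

28312/3389

Start with 13.
5 + 1/(13/1) = 5 + 1/13 = 66/13
2 + 1/(66/13) = 2 + 13/66 = 145/66
1 + 1/(145/66) = 1 + 66/145 = 211/145
4 + 1/(211/145) = 4 + 145/211 = 989/211
1 + 1/(989/211) = 1 + 211/989 = 1200/989
2 + 1/(1200/989) = 2 + 989/1200 = 3389/1200
8 + 1/(3389/1200) = 8 + 1200/3389 = 28312/3389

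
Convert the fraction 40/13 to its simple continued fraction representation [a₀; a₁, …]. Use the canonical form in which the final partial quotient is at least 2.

40 = 3·13 + 1, so a_0 = 3
13 = 13·1 + 0, so a_1 = 13

[3; 13]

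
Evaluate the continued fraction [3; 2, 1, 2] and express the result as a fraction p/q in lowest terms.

Start with 2.
1 + 1/(2/1) = 1 + 1/2 = 3/2
2 + 1/(3/2) = 2 + 2/3 = 8/3
3 + 1/(8/3) = 3 + 3/8 = 27/8

27/8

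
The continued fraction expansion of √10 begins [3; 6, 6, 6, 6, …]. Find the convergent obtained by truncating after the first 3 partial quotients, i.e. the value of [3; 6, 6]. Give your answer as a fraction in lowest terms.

117/37

Use the convergent recurrence hₖ = aₖ·hₖ₋₁ + hₖ₋₂ (and likewise for the denominators kₖ):
a_0 = 3: 3/1
a_1 = 6: 19/6
a_2 = 6: 117/37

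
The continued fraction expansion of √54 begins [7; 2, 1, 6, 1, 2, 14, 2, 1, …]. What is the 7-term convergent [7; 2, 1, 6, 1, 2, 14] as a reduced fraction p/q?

6959/947

Work from the innermost term outward:
Start with 14.
2 + 1/(14/1) = 2 + 1/14 = 29/14
1 + 1/(29/14) = 1 + 14/29 = 43/29
6 + 1/(43/29) = 6 + 29/43 = 287/43
1 + 1/(287/43) = 1 + 43/287 = 330/287
2 + 1/(330/287) = 2 + 287/330 = 947/330
7 + 1/(947/330) = 7 + 330/947 = 6959/947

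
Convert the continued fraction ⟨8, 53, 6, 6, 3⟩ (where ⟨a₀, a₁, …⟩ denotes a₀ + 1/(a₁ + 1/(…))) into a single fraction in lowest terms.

Starting at the tail and folding back:
Start with 3.
6 + 1/(3/1) = 6 + 1/3 = 19/3
6 + 1/(19/3) = 6 + 3/19 = 117/19
53 + 1/(117/19) = 53 + 19/117 = 6220/117
8 + 1/(6220/117) = 8 + 117/6220 = 49877/6220

49877/6220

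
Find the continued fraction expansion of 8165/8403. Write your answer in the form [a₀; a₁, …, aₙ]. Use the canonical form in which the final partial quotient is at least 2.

8165 ÷ 8403 → quotient 0, remainder 8165
8403 ÷ 8165 → quotient 1, remainder 238
8165 ÷ 238 → quotient 34, remainder 73
238 ÷ 73 → quotient 3, remainder 19
73 ÷ 19 → quotient 3, remainder 16
19 ÷ 16 → quotient 1, remainder 3
16 ÷ 3 → quotient 5, remainder 1
3 ÷ 1 → quotient 3, remainder 0

[0; 1, 34, 3, 3, 1, 5, 3]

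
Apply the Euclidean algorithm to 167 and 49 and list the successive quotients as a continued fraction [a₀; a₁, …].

[3; 2, 2, 4, 2]

167 = 3·49 + 20, so a_0 = 3
49 = 2·20 + 9, so a_1 = 2
20 = 2·9 + 2, so a_2 = 2
9 = 4·2 + 1, so a_3 = 4
2 = 2·1 + 0, so a_4 = 2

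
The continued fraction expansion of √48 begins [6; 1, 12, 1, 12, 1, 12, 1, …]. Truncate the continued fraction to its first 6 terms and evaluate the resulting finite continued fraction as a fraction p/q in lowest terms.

1351/195

Start with 1.
12 + 1/(1/1) = 12 + 1/1 = 13/1
1 + 1/(13/1) = 1 + 1/13 = 14/13
12 + 1/(14/13) = 12 + 13/14 = 181/14
1 + 1/(181/14) = 1 + 14/181 = 195/181
6 + 1/(195/181) = 6 + 181/195 = 1351/195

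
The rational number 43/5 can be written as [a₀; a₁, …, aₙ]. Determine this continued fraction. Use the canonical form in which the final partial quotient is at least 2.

[8; 1, 1, 2]

43 = 8·5 + 3, so a_0 = 8
5 = 1·3 + 2, so a_1 = 1
3 = 1·2 + 1, so a_2 = 1
2 = 2·1 + 0, so a_3 = 2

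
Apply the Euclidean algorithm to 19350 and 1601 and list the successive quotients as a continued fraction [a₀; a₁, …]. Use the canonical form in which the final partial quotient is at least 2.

[12; 11, 1, 1, 1, 1, 27]

Repeatedly divide and take the remainder:
19350 = 12·1601 + 138, so a_0 = 12
1601 = 11·138 + 83, so a_1 = 11
138 = 1·83 + 55, so a_2 = 1
83 = 1·55 + 28, so a_3 = 1
55 = 1·28 + 27, so a_4 = 1
28 = 1·27 + 1, so a_5 = 1
27 = 27·1 + 0, so a_6 = 27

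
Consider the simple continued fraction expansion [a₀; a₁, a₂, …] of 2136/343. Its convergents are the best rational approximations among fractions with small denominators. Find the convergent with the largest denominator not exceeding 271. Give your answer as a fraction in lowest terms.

List convergents until the denominator exceeds the bound:
a_0 = 6: 6/1  (≤ bound)
a_1 = 4: 25/4  (≤ bound)
a_2 = 2: 56/9  (≤ bound)
a_3 = 1: 81/13  (≤ bound)
a_4 = 1: 137/22  (≤ bound)
a_5 = 15: 2136/343  (> 271, stop)

137/22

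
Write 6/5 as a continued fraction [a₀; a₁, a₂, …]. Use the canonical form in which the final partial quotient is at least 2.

[1; 5]

Repeatedly divide and take the remainder:
6 = 1·5 + 1, so a_0 = 1
5 = 5·1 + 0, so a_1 = 5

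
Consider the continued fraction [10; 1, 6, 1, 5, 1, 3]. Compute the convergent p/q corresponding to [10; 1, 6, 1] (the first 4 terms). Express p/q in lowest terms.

a_0 = 10: 10/1
a_1 = 1: 11/1
a_2 = 6: 76/7
a_3 = 1: 87/8

87/8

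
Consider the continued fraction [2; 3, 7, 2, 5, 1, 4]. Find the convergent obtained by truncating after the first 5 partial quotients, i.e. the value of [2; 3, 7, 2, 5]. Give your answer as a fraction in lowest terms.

596/257

a_0 = 2: 2/1
a_1 = 3: 7/3
a_2 = 7: 51/22
a_3 = 2: 109/47
a_4 = 5: 596/257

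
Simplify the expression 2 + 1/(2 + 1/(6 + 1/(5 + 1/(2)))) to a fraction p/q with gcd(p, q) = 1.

362/147

a_0 = 2: 2/1
a_1 = 2: 5/2
a_2 = 6: 32/13
a_3 = 5: 165/67
a_4 = 2: 362/147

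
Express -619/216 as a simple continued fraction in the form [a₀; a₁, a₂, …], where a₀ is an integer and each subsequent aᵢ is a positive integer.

Run the Euclidean algorithm, recording each quotient:
⌊-619/216⌋ = -3, remainder 29
⌊216/29⌋ = 7, remainder 13
⌊29/13⌋ = 2, remainder 3
⌊13/3⌋ = 4, remainder 1
⌊3/1⌋ = 3, remainder 0

[-3; 7, 2, 4, 3]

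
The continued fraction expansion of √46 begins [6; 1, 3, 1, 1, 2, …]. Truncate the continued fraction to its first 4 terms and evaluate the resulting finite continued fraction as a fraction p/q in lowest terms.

Start with 1.
3 + 1/(1/1) = 3 + 1/1 = 4/1
1 + 1/(4/1) = 1 + 1/4 = 5/4
6 + 1/(5/4) = 6 + 4/5 = 34/5

34/5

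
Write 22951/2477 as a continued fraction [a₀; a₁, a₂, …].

⌊22951/2477⌋ = 9, remainder 658
⌊2477/658⌋ = 3, remainder 503
⌊658/503⌋ = 1, remainder 155
⌊503/155⌋ = 3, remainder 38
⌊155/38⌋ = 4, remainder 3
⌊38/3⌋ = 12, remainder 2
⌊3/2⌋ = 1, remainder 1
⌊2/1⌋ = 2, remainder 0

[9; 3, 1, 3, 4, 12, 1, 2]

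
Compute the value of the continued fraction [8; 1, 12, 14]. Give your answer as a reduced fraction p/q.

1633/183

Build up convergents one term at a time:
a_0 = 8: 8/1
a_1 = 1: 9/1
a_2 = 12: 116/13
a_3 = 14: 1633/183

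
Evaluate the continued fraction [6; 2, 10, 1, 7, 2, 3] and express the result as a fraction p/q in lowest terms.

8700/1343

Collapse the nested fraction from the inside out:
Start with 3.
2 + 1/(3/1) = 2 + 1/3 = 7/3
7 + 1/(7/3) = 7 + 3/7 = 52/7
1 + 1/(52/7) = 1 + 7/52 = 59/52
10 + 1/(59/52) = 10 + 52/59 = 642/59
2 + 1/(642/59) = 2 + 59/642 = 1343/642
6 + 1/(1343/642) = 6 + 642/1343 = 8700/1343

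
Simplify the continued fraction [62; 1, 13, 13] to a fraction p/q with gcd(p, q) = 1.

a_0 = 62: 62/1
a_1 = 1: 63/1
a_2 = 13: 881/14
a_3 = 13: 11516/183

11516/183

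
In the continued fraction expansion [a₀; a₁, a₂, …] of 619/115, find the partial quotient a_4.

619 ÷ 115 → quotient 5, remainder 44
115 ÷ 44 → quotient 2, remainder 27
44 ÷ 27 → quotient 1, remainder 17
27 ÷ 17 → quotient 1, remainder 10
17 ÷ 10 → quotient 1, remainder 7

1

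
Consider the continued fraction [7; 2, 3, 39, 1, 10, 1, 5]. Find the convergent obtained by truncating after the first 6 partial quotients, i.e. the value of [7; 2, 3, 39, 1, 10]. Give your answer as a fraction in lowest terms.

Start with 10.
1 + 1/(10/1) = 1 + 1/10 = 11/10
39 + 1/(11/10) = 39 + 10/11 = 439/11
3 + 1/(439/11) = 3 + 11/439 = 1328/439
2 + 1/(1328/439) = 2 + 439/1328 = 3095/1328
7 + 1/(3095/1328) = 7 + 1328/3095 = 22993/3095

22993/3095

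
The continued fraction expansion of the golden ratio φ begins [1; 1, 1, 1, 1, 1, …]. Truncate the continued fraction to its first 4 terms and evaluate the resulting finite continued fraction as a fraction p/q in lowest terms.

5/3

Starting at the tail and folding back:
Start with 1.
1 + 1/(1/1) = 1 + 1/1 = 2/1
1 + 1/(2/1) = 1 + 1/2 = 3/2
1 + 1/(3/2) = 1 + 2/3 = 5/3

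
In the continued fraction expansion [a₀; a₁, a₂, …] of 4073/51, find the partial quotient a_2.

4073 = 79·51 + 44, so a_0 = 79
51 = 1·44 + 7, so a_1 = 1
44 = 6·7 + 2, so a_2 = 6

6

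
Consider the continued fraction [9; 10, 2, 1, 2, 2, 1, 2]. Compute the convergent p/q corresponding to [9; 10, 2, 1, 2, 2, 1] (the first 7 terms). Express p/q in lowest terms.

a_0 = 9: 9/1
a_1 = 10: 91/10
a_2 = 2: 191/21
a_3 = 1: 282/31
a_4 = 2: 755/83
a_5 = 2: 1792/197
a_6 = 1: 2547/280

2547/280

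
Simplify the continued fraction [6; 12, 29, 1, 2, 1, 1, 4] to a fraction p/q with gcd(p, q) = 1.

a_0 = 6: 6/1
a_1 = 12: 73/12
a_2 = 29: 2123/349
a_3 = 1: 2196/361
a_4 = 2: 6515/1071
a_5 = 1: 8711/1432
a_6 = 1: 15226/2503
a_7 = 4: 69615/11444

69615/11444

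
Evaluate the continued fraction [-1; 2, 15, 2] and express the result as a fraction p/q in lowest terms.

a_0 = -1: -1/1
a_1 = 2: -1/2
a_2 = 15: -16/31
a_3 = 2: -33/64

-33/64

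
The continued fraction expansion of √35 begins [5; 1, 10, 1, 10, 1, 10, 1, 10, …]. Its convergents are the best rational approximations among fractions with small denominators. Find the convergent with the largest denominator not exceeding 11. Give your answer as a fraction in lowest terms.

a_0 = 5: 5/1  (≤ bound)
a_1 = 1: 6/1  (≤ bound)
a_2 = 10: 65/11  (≤ bound)
a_3 = 1: 71/12  (> 11, stop)

65/11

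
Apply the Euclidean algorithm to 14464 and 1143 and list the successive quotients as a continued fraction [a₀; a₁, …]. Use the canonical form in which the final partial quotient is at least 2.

Apply division with remainder until the remainder is 0:
14464 = 12·1143 + 748, so a_0 = 12
1143 = 1·748 + 395, so a_1 = 1
748 = 1·395 + 353, so a_2 = 1
395 = 1·353 + 42, so a_3 = 1
353 = 8·42 + 17, so a_4 = 8
42 = 2·17 + 8, so a_5 = 2
17 = 2·8 + 1, so a_6 = 2
8 = 8·1 + 0, so a_7 = 8

[12; 1, 1, 1, 8, 2, 2, 8]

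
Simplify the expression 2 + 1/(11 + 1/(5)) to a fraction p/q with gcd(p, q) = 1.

117/56

Start with 5.
11 + 1/(5/1) = 11 + 1/5 = 56/5
2 + 1/(56/5) = 2 + 5/56 = 117/56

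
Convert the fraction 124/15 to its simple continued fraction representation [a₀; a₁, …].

[8; 3, 1, 3]

124 ÷ 15 → quotient 8, remainder 4
15 ÷ 4 → quotient 3, remainder 3
4 ÷ 3 → quotient 1, remainder 1
3 ÷ 1 → quotient 3, remainder 0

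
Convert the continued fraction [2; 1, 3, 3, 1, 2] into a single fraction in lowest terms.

130/47

Work from the innermost term outward:
Start with 2.
1 + 1/(2/1) = 1 + 1/2 = 3/2
3 + 1/(3/2) = 3 + 2/3 = 11/3
3 + 1/(11/3) = 3 + 3/11 = 36/11
1 + 1/(36/11) = 1 + 11/36 = 47/36
2 + 1/(47/36) = 2 + 36/47 = 130/47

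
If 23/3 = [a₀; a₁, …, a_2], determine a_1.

⌊23/3⌋ = 7, remainder 2
⌊3/2⌋ = 1, remainder 1

1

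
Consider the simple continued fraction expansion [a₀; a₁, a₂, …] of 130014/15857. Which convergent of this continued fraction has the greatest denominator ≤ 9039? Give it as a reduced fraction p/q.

a_0 = 8: 8/1  (≤ bound)
a_1 = 5: 41/5  (≤ bound)
a_2 = 47: 1935/236  (≤ bound)
a_3 = 7: 13586/1657  (≤ bound)
a_4 = 2: 29107/3550  (≤ bound)
a_5 = 4: 130014/15857  (> 9039, stop)

29107/3550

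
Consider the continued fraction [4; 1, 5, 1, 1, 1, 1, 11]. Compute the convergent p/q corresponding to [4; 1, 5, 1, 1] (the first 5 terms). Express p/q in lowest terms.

Work from the innermost term outward:
Start with 1.
1 + 1/(1/1) = 1 + 1/1 = 2/1
5 + 1/(2/1) = 5 + 1/2 = 11/2
1 + 1/(11/2) = 1 + 2/11 = 13/11
4 + 1/(13/11) = 4 + 11/13 = 63/13

63/13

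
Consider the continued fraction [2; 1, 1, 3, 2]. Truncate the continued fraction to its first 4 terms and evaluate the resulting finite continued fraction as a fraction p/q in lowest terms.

18/7

Collapse the nested fraction from the inside out:
Start with 3.
1 + 1/(3/1) = 1 + 1/3 = 4/3
1 + 1/(4/3) = 1 + 3/4 = 7/4
2 + 1/(7/4) = 2 + 4/7 = 18/7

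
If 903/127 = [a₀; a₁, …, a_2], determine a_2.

14

Repeatedly divide and take the remainder:
903 = 7·127 + 14, so a_0 = 7
127 = 9·14 + 1, so a_1 = 9
14 = 14·1 + 0, so a_2 = 14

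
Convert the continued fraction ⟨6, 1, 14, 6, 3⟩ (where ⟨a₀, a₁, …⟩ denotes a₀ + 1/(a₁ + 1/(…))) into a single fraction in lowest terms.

Collapse the nested fraction from the inside out:
Start with 3.
6 + 1/(3/1) = 6 + 1/3 = 19/3
14 + 1/(19/3) = 14 + 3/19 = 269/19
1 + 1/(269/19) = 1 + 19/269 = 288/269
6 + 1/(288/269) = 6 + 269/288 = 1997/288

1997/288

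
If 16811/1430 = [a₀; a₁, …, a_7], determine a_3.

10

16811 ÷ 1430 → quotient 11, remainder 1081
1430 ÷ 1081 → quotient 1, remainder 349
1081 ÷ 349 → quotient 3, remainder 34
349 ÷ 34 → quotient 10, remainder 9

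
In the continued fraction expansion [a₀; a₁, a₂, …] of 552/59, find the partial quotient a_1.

2

Repeatedly divide and take the remainder:
552 = 9·59 + 21, so a_0 = 9
59 = 2·21 + 17, so a_1 = 2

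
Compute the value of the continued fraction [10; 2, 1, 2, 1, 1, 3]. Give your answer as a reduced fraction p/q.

Starting at the tail and folding back:
Start with 3.
1 + 1/(3/1) = 1 + 1/3 = 4/3
1 + 1/(4/3) = 1 + 3/4 = 7/4
2 + 1/(7/4) = 2 + 4/7 = 18/7
1 + 1/(18/7) = 1 + 7/18 = 25/18
2 + 1/(25/18) = 2 + 18/25 = 68/25
10 + 1/(68/25) = 10 + 25/68 = 705/68

705/68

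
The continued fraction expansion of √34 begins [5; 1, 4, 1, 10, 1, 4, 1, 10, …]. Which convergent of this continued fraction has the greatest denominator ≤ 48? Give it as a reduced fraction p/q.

35/6

List convergents until the denominator exceeds the bound:
a_0 = 5: 5/1  (≤ bound)
a_1 = 1: 6/1  (≤ bound)
a_2 = 4: 29/5  (≤ bound)
a_3 = 1: 35/6  (≤ bound)
a_4 = 10: 379/65  (> 48, stop)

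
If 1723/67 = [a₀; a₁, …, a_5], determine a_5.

9

1723 = 25·67 + 48, so a_0 = 25
67 = 1·48 + 19, so a_1 = 1
48 = 2·19 + 10, so a_2 = 2
19 = 1·10 + 9, so a_3 = 1
10 = 1·9 + 1, so a_4 = 1
9 = 9·1 + 0, so a_5 = 9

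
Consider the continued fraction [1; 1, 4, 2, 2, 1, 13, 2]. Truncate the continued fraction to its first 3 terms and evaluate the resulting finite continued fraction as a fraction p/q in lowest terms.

Work from the innermost term outward:
Start with 4.
1 + 1/(4/1) = 1 + 1/4 = 5/4
1 + 1/(5/4) = 1 + 4/5 = 9/5

9/5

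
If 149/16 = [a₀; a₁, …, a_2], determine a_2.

Run the Euclidean algorithm, recording each quotient:
149 ÷ 16 → quotient 9, remainder 5
16 ÷ 5 → quotient 3, remainder 1
5 ÷ 1 → quotient 5, remainder 0

5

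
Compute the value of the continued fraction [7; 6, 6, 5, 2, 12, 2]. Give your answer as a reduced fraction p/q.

a_0 = 7: 7/1
a_1 = 6: 43/6
a_2 = 6: 265/37
a_3 = 5: 1368/191
a_4 = 2: 3001/419
a_5 = 12: 37380/5219
a_6 = 2: 77761/10857

77761/10857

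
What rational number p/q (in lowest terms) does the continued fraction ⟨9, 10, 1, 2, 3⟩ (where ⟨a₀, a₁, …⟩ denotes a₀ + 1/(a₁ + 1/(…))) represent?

973/107

a_0 = 9: 9/1
a_1 = 10: 91/10
a_2 = 1: 100/11
a_3 = 2: 291/32
a_4 = 3: 973/107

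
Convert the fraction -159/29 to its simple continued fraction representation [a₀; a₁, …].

-159 = -6·29 + 15, so a_0 = -6
29 = 1·15 + 14, so a_1 = 1
15 = 1·14 + 1, so a_2 = 1
14 = 14·1 + 0, so a_3 = 14

[-6; 1, 1, 14]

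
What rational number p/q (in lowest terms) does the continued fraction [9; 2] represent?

Start with 2.
9 + 1/(2/1) = 9 + 1/2 = 19/2

19/2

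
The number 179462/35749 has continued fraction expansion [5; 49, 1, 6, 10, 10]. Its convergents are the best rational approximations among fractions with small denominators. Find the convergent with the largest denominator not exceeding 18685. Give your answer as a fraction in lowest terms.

17771/3540

List convergents until the denominator exceeds the bound:
a_0 = 5: 5/1  (≤ bound)
a_1 = 49: 246/49  (≤ bound)
a_2 = 1: 251/50  (≤ bound)
a_3 = 6: 1752/349  (≤ bound)
a_4 = 10: 17771/3540  (≤ bound)
a_5 = 10: 179462/35749  (> 18685, stop)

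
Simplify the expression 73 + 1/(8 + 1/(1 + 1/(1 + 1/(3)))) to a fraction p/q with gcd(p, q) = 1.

4387/60

Compute successive convergents:
a_0 = 73: 73/1
a_1 = 8: 585/8
a_2 = 1: 658/9
a_3 = 1: 1243/17
a_4 = 3: 4387/60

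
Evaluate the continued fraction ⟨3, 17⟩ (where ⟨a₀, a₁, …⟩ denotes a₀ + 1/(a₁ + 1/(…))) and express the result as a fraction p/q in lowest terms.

52/17

Starting at the tail and folding back:
Start with 17.
3 + 1/(17/1) = 3 + 1/17 = 52/17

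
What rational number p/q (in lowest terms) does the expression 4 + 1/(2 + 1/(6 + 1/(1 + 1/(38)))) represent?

Start with 38.
1 + 1/(38/1) = 1 + 1/38 = 39/38
6 + 1/(39/38) = 6 + 38/39 = 272/39
2 + 1/(272/39) = 2 + 39/272 = 583/272
4 + 1/(583/272) = 4 + 272/583 = 2604/583

2604/583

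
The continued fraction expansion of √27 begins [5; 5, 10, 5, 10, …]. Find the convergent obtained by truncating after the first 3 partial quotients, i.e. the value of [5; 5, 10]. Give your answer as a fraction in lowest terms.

265/51

Work from the innermost term outward:
Start with 10.
5 + 1/(10/1) = 5 + 1/10 = 51/10
5 + 1/(51/10) = 5 + 10/51 = 265/51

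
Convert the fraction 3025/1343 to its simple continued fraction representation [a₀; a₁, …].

[2; 3, 1, 25, 13]

3025 = 2·1343 + 339, so a_0 = 2
1343 = 3·339 + 326, so a_1 = 3
339 = 1·326 + 13, so a_2 = 1
326 = 25·13 + 1, so a_3 = 25
13 = 13·1 + 0, so a_4 = 13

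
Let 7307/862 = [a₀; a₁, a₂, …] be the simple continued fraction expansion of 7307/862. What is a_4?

7307 ÷ 862 → quotient 8, remainder 411
862 ÷ 411 → quotient 2, remainder 40
411 ÷ 40 → quotient 10, remainder 11
40 ÷ 11 → quotient 3, remainder 7
11 ÷ 7 → quotient 1, remainder 4

1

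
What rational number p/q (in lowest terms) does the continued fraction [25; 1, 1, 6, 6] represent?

Start with 6.
6 + 1/(6/1) = 6 + 1/6 = 37/6
1 + 1/(37/6) = 1 + 6/37 = 43/37
1 + 1/(43/37) = 1 + 37/43 = 80/43
25 + 1/(80/43) = 25 + 43/80 = 2043/80

2043/80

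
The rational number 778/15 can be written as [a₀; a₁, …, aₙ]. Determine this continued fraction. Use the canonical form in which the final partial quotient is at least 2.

Run the Euclidean algorithm, recording each quotient:
778 ÷ 15 → quotient 51, remainder 13
15 ÷ 13 → quotient 1, remainder 2
13 ÷ 2 → quotient 6, remainder 1
2 ÷ 1 → quotient 2, remainder 0

[51; 1, 6, 2]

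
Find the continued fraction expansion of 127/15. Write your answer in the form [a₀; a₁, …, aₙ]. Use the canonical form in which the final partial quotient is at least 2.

[8; 2, 7]

127 = 8·15 + 7, so a_0 = 8
15 = 2·7 + 1, so a_1 = 2
7 = 7·1 + 0, so a_2 = 7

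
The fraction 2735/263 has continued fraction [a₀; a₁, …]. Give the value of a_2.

1

Run the Euclidean algorithm, recording each quotient:
⌊2735/263⌋ = 10, remainder 105
⌊263/105⌋ = 2, remainder 53
⌊105/53⌋ = 1, remainder 52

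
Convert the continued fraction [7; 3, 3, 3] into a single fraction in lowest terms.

Start with 3.
3 + 1/(3/1) = 3 + 1/3 = 10/3
3 + 1/(10/3) = 3 + 3/10 = 33/10
7 + 1/(33/10) = 7 + 10/33 = 241/33

241/33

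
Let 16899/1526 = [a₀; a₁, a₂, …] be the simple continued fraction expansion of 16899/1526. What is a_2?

Apply division with remainder until the remainder is 0:
16899 ÷ 1526 → quotient 11, remainder 113
1526 ÷ 113 → quotient 13, remainder 57
113 ÷ 57 → quotient 1, remainder 56

1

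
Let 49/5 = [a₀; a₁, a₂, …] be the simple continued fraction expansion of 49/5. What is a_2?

4

⌊49/5⌋ = 9, remainder 4
⌊5/4⌋ = 1, remainder 1
⌊4/1⌋ = 4, remainder 0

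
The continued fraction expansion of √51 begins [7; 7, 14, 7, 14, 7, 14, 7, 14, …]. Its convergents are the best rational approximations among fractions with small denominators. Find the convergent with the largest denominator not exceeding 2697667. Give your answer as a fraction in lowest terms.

a_0 = 7: 7/1  (≤ bound)
a_1 = 7: 50/7  (≤ bound)
a_2 = 14: 707/99  (≤ bound)
a_3 = 7: 4999/700  (≤ bound)
a_4 = 14: 70693/9899  (≤ bound)
a_5 = 7: 499850/69993  (≤ bound)
a_6 = 14: 7068593/989801  (≤ bound)
a_7 = 7: 49980001/6998600  (> 2697667, stop)

7068593/989801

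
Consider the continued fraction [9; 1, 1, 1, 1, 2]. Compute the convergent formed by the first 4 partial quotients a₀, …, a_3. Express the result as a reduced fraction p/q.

29/3

Collapse the nested fraction from the inside out:
Start with 1.
1 + 1/(1/1) = 1 + 1/1 = 2/1
1 + 1/(2/1) = 1 + 1/2 = 3/2
9 + 1/(3/2) = 9 + 2/3 = 29/3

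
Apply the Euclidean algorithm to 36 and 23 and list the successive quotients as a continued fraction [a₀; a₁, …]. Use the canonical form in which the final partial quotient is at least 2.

[1; 1, 1, 3, 3]

Run the Euclidean algorithm, recording each quotient:
⌊36/23⌋ = 1, remainder 13
⌊23/13⌋ = 1, remainder 10
⌊13/10⌋ = 1, remainder 3
⌊10/3⌋ = 3, remainder 1
⌊3/1⌋ = 3, remainder 0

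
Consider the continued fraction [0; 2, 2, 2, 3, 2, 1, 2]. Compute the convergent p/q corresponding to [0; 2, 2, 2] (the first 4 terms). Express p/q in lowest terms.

Compute successive convergents:
a_0 = 0: 0/1
a_1 = 2: 1/2
a_2 = 2: 2/5
a_3 = 2: 5/12

5/12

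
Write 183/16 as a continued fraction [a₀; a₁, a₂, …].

[11; 2, 3, 2]

Run the Euclidean algorithm, recording each quotient:
183 ÷ 16 → quotient 11, remainder 7
16 ÷ 7 → quotient 2, remainder 2
7 ÷ 2 → quotient 3, remainder 1
2 ÷ 1 → quotient 2, remainder 0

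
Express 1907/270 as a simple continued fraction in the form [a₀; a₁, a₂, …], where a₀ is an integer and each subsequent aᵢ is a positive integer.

Run the Euclidean algorithm, recording each quotient:
1907 = 7·270 + 17, so a_0 = 7
270 = 15·17 + 15, so a_1 = 15
17 = 1·15 + 2, so a_2 = 1
15 = 7·2 + 1, so a_3 = 7
2 = 2·1 + 0, so a_4 = 2

[7; 15, 1, 7, 2]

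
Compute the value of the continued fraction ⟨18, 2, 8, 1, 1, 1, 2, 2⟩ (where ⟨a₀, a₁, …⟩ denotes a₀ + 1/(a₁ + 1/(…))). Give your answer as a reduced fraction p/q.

a_0 = 18: 18/1
a_1 = 2: 37/2
a_2 = 8: 314/17
a_3 = 1: 351/19
a_4 = 1: 665/36
a_5 = 1: 1016/55
a_6 = 2: 2697/146
a_7 = 2: 6410/347

6410/347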